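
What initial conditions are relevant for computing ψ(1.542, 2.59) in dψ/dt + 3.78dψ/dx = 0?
A single point: x = -8.2482. The characteristic through (1.542, 2.59) is x - 3.78t = const, so x = 1.542 - 3.78·2.59 = -8.2482.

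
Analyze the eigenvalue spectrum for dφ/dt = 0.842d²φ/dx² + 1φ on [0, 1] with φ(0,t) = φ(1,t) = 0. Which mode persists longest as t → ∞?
Eigenvalues: λₙ = 0.842n²π²/1² - 1.
First three modes:
  n=1: λ₁ = 0.842π² - 1 ≈ 7.31
  n=2: λ₂ = 3.368π² - 1 ≈ 32.241
  n=3: λ₃ = 7.578π² - 1 ≈ 73.792
Since 0.842π² ≈ 8.31 > 1, all λₙ > 0.
The n=1 mode decays slowest → dominates as t → ∞.
Asymptotic: φ ~ c₁ sin(πx/1) e^{-λ₁t} with decay rate λ₁ ≈ 7.31.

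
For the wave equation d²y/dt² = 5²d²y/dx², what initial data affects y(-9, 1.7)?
Domain of dependence: [-17.5, -0.5]. Signals travel at speed 5, so data within |x - -9| ≤ 5·1.7 = 8.5 can reach the point.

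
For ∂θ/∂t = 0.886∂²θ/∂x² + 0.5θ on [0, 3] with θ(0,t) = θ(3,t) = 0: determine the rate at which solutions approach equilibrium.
Eigenvalues: λₙ = 0.886n²π²/3² - 0.5.
First three modes:
  n=1: λ₁ = 0.886π²/3² - 0.5 ≈ 0.472
  n=2: λ₂ = 3.544π²/3² - 0.5 ≈ 3.386
  n=3: λ₃ = 7.974π²/3² - 0.5 ≈ 8.244
Since 0.886π²/3² ≈ 0.972 > 0.5, all λₙ > 0.
The n=1 mode decays slowest → dominates as t → ∞.
Asymptotic: θ ~ c₁ sin(πx/3) e^{-λ₁t} with decay rate λ₁ ≈ 0.472.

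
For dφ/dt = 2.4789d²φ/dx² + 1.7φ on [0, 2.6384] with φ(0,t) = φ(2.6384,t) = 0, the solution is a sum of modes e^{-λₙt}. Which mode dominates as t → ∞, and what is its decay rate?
Eigenvalues: λₙ = 2.4789n²π²/2.6384² - 1.7.
First three modes:
  n=1: λ₁ = 2.4789π²/2.6384² - 1.7 ≈ 1.815
  n=2: λ₂ = 9.9156π²/2.6384² - 1.7 ≈ 12.358
  n=3: λ₃ = 22.3101π²/2.6384² - 1.7 ≈ 29.932
Since 2.4789π²/2.6384² ≈ 3.515 > 1.7, all λₙ > 0.
The n=1 mode decays slowest → dominates as t → ∞.
Asymptotic: φ ~ c₁ sin(πx/2.6384) e^{-λ₁t} with decay rate λ₁ ≈ 1.815.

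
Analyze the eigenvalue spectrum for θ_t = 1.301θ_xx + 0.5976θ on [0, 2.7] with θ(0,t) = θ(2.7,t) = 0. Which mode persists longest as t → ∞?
Eigenvalues: λₙ = 1.301n²π²/2.7² - 0.5976.
First three modes:
  n=1: λ₁ = 1.301π²/2.7² - 0.5976 ≈ 1.164
  n=2: λ₂ = 5.204π²/2.7² - 0.5976 ≈ 6.448
  n=3: λ₃ = 11.709π²/2.7² - 0.5976 ≈ 15.255
Since 1.301π²/2.7² ≈ 1.761 > 0.5976, all λₙ > 0.
The n=1 mode decays slowest → dominates as t → ∞.
Asymptotic: θ ~ c₁ sin(πx/2.7) e^{-λ₁t} with decay rate λ₁ ≈ 1.164.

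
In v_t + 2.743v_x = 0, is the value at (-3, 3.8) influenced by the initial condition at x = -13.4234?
Yes. The characteristic through (-3, 3.8) passes through x = -13.4234.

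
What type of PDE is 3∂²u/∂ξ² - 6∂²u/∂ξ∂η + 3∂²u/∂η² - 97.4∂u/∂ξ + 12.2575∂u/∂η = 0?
With A = 3, B = -6, C = 3, the discriminant is 0. This is a parabolic PDE.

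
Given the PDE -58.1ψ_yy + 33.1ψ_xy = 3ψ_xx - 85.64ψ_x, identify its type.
Rewriting in standard form: -3ψ_xx + 33.1ψ_xy - 58.1ψ_yy + 85.64ψ_x = 0. The second-order coefficients are A = -3, B = 33.1, C = -58.1. Since B² - 4AC = 398.41 > 0, this is a hyperbolic PDE.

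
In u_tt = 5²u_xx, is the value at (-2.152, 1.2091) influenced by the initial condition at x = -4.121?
Yes. The domain of dependence is [-8.1975, 3.8935], and -4.121 ∈ [-8.1975, 3.8935].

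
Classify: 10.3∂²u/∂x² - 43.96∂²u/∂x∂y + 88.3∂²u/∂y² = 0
Elliptic (discriminant = -1705.4784).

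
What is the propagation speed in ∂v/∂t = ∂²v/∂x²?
Infinite. The heat equation is parabolic, not hyperbolic, so disturbances propagate instantly.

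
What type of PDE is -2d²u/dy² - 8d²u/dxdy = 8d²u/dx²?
Rewriting in standard form: -8d²u/dx² - 8d²u/dxdy - 2d²u/dy² = 0. With A = -8, B = -8, C = -2, the discriminant is 0. This is a parabolic PDE.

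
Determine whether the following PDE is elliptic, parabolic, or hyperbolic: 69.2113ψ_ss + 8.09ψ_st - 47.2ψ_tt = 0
Coefficients: A = 69.2113, B = 8.09, C = -47.2. B² - 4AC = 13132.54154, which is positive, so the equation is hyperbolic.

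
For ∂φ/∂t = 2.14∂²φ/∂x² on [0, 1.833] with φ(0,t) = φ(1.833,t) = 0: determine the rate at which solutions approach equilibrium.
Eigenvalues: λₙ = 2.14n²π²/1.833².
First three modes:
  n=1: λ₁ = 2.14π²/1.833² ≈ 6.286
  n=2: λ₂ = 8.56π²/1.833² ≈ 25.145 (4× faster decay)
  n=3: λ₃ = 19.26π²/1.833² ≈ 56.576 (9× faster decay)
As t → ∞, higher modes decay exponentially faster. The n=1 mode dominates: φ ~ c₁ sin(πx/1.833) e^{-λ₁t}.
Decay rate: λ₁ = 2.14π²/1.833² ≈ 6.286.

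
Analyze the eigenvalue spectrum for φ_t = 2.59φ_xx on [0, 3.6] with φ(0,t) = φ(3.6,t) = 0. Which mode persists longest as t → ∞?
Eigenvalues: λₙ = 2.59n²π²/3.6².
First three modes:
  n=1: λ₁ = 2.59π²/3.6² ≈ 1.972
  n=2: λ₂ = 10.36π²/3.6² ≈ 7.89 (4× faster decay)
  n=3: λ₃ = 23.31π²/3.6² ≈ 17.752 (9× faster decay)
As t → ∞, higher modes decay exponentially faster. The n=1 mode dominates: φ ~ c₁ sin(πx/3.6) e^{-λ₁t}.
Decay rate: λ₁ = 2.59π²/3.6² ≈ 1.972.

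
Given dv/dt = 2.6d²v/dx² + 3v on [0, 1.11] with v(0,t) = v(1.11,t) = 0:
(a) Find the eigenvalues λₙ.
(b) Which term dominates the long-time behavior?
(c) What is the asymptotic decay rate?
Eigenvalues: λₙ = 2.6n²π²/1.11² - 3.
First three modes:
  n=1: λ₁ = 2.6π²/1.11² - 3 ≈ 17.827
  n=2: λ₂ = 10.4π²/1.11² - 3 ≈ 80.308
  n=3: λ₃ = 23.4π²/1.11² - 3 ≈ 184.443
Since 2.6π²/1.11² ≈ 20.827 > 3, all λₙ > 0.
The n=1 mode decays slowest → dominates as t → ∞.
Asymptotic: v ~ c₁ sin(πx/1.11) e^{-λ₁t} with decay rate λ₁ ≈ 17.827.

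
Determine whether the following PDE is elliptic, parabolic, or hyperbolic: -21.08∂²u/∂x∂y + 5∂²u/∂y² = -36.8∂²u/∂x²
Rewriting in standard form: 36.8∂²u/∂x² - 21.08∂²u/∂x∂y + 5∂²u/∂y² = 0. Coefficients: A = 36.8, B = -21.08, C = 5. B² - 4AC = -291.6336, which is negative, so the equation is elliptic.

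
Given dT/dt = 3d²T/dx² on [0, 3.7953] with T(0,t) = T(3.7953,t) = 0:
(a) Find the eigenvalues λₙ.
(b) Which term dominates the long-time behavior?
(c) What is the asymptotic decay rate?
Eigenvalues: λₙ = 3n²π²/3.7953².
First three modes:
  n=1: λ₁ = 3π²/3.7953² ≈ 2.056
  n=2: λ₂ = 12π²/3.7953² ≈ 8.222 (4× faster decay)
  n=3: λ₃ = 27π²/3.7953² ≈ 18.5 (9× faster decay)
As t → ∞, higher modes decay exponentially faster. The n=1 mode dominates: T ~ c₁ sin(πx/3.7953) e^{-λ₁t}.
Decay rate: λ₁ = 3π²/3.7953² ≈ 2.056.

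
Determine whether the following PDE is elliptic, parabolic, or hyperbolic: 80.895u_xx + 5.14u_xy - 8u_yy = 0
Coefficients: A = 80.895, B = 5.14, C = -8. B² - 4AC = 2615.0596, which is positive, so the equation is hyperbolic.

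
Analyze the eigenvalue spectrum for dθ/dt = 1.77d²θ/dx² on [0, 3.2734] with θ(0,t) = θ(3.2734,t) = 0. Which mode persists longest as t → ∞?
Eigenvalues: λₙ = 1.77n²π²/3.2734².
First three modes:
  n=1: λ₁ = 1.77π²/3.2734² ≈ 1.63
  n=2: λ₂ = 7.08π²/3.2734² ≈ 6.521 (4× faster decay)
  n=3: λ₃ = 15.93π²/3.2734² ≈ 14.673 (9× faster decay)
As t → ∞, higher modes decay exponentially faster. The n=1 mode dominates: θ ~ c₁ sin(πx/3.2734) e^{-λ₁t}.
Decay rate: λ₁ = 1.77π²/3.2734² ≈ 1.63.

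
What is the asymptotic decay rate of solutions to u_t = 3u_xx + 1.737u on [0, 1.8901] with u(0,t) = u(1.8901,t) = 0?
Eigenvalues: λₙ = 3n²π²/1.8901² - 1.737.
First three modes:
  n=1: λ₁ = 3π²/1.8901² - 1.737 ≈ 6.551
  n=2: λ₂ = 12π²/1.8901² - 1.737 ≈ 31.415
  n=3: λ₃ = 27π²/1.8901² - 1.737 ≈ 72.855
Since 3π²/1.8901² ≈ 8.288 > 1.737, all λₙ > 0.
The n=1 mode decays slowest → dominates as t → ∞.
Asymptotic: u ~ c₁ sin(πx/1.8901) e^{-λ₁t} with decay rate λ₁ ≈ 6.551.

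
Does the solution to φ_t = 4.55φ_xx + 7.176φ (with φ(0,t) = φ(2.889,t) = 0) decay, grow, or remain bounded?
φ grows unboundedly. Reaction dominates diffusion (r=7.176 > κπ²/L²≈5.38); solution grows exponentially.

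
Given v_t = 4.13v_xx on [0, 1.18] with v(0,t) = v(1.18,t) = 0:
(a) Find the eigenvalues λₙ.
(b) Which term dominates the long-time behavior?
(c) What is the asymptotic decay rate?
Eigenvalues: λₙ = 4.13n²π²/1.18².
First three modes:
  n=1: λ₁ = 4.13π²/1.18² ≈ 29.274
  n=2: λ₂ = 16.52π²/1.18² ≈ 117.097 (4× faster decay)
  n=3: λ₃ = 37.17π²/1.18² ≈ 263.468 (9× faster decay)
As t → ∞, higher modes decay exponentially faster. The n=1 mode dominates: v ~ c₁ sin(πx/1.18) e^{-λ₁t}.
Decay rate: λ₁ = 4.13π²/1.18² ≈ 29.274.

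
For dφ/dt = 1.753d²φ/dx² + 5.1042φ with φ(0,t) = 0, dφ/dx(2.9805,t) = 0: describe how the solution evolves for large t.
φ grows unboundedly. Reaction dominates diffusion (r=5.1042 > κπ²/(4L²)≈0.49); solution grows exponentially.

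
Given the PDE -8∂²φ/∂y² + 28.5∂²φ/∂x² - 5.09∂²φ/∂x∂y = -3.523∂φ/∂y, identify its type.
Rewriting in standard form: 28.5∂²φ/∂x² - 5.09∂²φ/∂x∂y - 8∂²φ/∂y² + 3.523∂φ/∂y = 0. The second-order coefficients are A = 28.5, B = -5.09, C = -8. Since B² - 4AC = 937.9081 > 0, this is a hyperbolic PDE.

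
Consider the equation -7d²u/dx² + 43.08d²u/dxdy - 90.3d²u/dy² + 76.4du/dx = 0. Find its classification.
Elliptic. (A = -7, B = 43.08, C = -90.3 gives B² - 4AC = -672.5136.)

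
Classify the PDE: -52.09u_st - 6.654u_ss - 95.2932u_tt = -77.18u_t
Rewriting in standard form: -6.654u_ss - 52.09u_st - 95.2932u_tt + 77.18u_t = 0. A = -6.654, B = -52.09, C = -95.2932. Discriminant B² - 4AC = 177.0442888. Since 177.0442888 > 0, hyperbolic.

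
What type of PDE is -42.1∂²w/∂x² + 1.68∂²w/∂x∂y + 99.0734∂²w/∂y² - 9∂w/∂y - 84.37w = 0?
With A = -42.1, B = 1.68, C = 99.0734, the discriminant is 16686.78296. This is a hyperbolic PDE.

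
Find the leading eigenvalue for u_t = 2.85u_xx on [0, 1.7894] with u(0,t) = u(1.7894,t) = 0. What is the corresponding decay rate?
Eigenvalues: λₙ = 2.85n²π²/1.7894².
First three modes:
  n=1: λ₁ = 2.85π²/1.7894² ≈ 8.785
  n=2: λ₂ = 11.4π²/1.7894² ≈ 35.139 (4× faster decay)
  n=3: λ₃ = 25.65π²/1.7894² ≈ 79.063 (9× faster decay)
As t → ∞, higher modes decay exponentially faster. The n=1 mode dominates: u ~ c₁ sin(πx/1.7894) e^{-λ₁t}.
Decay rate: λ₁ = 2.85π²/1.7894² ≈ 8.785.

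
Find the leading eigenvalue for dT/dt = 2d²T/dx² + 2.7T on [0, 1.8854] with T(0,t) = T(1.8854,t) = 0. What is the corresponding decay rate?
Eigenvalues: λₙ = 2n²π²/1.8854² - 2.7.
First three modes:
  n=1: λ₁ = 2π²/1.8854² - 2.7 ≈ 2.853
  n=2: λ₂ = 8π²/1.8854² - 2.7 ≈ 19.512
  n=3: λ₃ = 18π²/1.8854² - 2.7 ≈ 47.276
Since 2π²/1.8854² ≈ 5.553 > 2.7, all λₙ > 0.
The n=1 mode decays slowest → dominates as t → ∞.
Asymptotic: T ~ c₁ sin(πx/1.8854) e^{-λ₁t} with decay rate λ₁ ≈ 2.853.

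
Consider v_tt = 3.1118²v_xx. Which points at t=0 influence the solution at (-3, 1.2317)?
Domain of dependence: [-6.83280406, 0.83280406]. Signals travel at speed 3.1118, so data within |x - -3| ≤ 3.1118·1.2317 = 3.83280406 can reach the point.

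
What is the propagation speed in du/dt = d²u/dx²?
Infinite. The heat equation is parabolic, not hyperbolic, so disturbances propagate instantly.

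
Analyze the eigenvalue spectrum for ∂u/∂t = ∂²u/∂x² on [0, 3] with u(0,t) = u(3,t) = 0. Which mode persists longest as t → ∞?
Eigenvalues: λₙ = n²π²/3².
First three modes:
  n=1: λ₁ = π²/3² ≈ 1.097
  n=2: λ₂ = 4π²/3² ≈ 4.386 (4× faster decay)
  n=3: λ₃ = 9π²/3² ≈ 9.87 (9× faster decay)
As t → ∞, higher modes decay exponentially faster. The n=1 mode dominates: u ~ c₁ sin(πx/3) e^{-λ₁t}.
Decay rate: λ₁ = π²/3² ≈ 1.097.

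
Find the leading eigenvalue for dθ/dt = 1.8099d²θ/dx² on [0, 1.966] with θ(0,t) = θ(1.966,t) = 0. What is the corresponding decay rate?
Eigenvalues: λₙ = 1.8099n²π²/1.966².
First three modes:
  n=1: λ₁ = 1.8099π²/1.966² ≈ 4.622
  n=2: λ₂ = 7.2396π²/1.966² ≈ 18.486 (4× faster decay)
  n=3: λ₃ = 16.2891π²/1.966² ≈ 41.594 (9× faster decay)
As t → ∞, higher modes decay exponentially faster. The n=1 mode dominates: θ ~ c₁ sin(πx/1.966) e^{-λ₁t}.
Decay rate: λ₁ = 1.8099π²/1.966² ≈ 4.622.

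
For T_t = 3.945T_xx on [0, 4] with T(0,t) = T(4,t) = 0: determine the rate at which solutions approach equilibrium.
Eigenvalues: λₙ = 3.945n²π²/4².
First three modes:
  n=1: λ₁ = 3.945π²/4² ≈ 2.433
  n=2: λ₂ = 15.78π²/4² ≈ 9.734 (4× faster decay)
  n=3: λ₃ = 35.505π²/4² ≈ 21.901 (9× faster decay)
As t → ∞, higher modes decay exponentially faster. The n=1 mode dominates: T ~ c₁ sin(πx/4) e^{-λ₁t}.
Decay rate: λ₁ = 3.945π²/4² ≈ 2.433.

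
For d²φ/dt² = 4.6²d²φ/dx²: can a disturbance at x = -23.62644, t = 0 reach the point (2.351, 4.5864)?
No. The domain of dependence is [-18.74644, 23.44844], and -23.62644 is outside this interval.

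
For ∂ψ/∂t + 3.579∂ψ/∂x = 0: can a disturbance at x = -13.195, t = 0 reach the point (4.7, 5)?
Yes. The characteristic through (4.7, 5) passes through x = -13.195.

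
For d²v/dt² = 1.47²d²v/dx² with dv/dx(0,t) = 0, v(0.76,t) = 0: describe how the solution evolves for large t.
v oscillates (no decay). Energy is conserved; the solution oscillates indefinitely as standing waves.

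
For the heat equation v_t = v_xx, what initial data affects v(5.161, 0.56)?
The entire real line. The heat equation has infinite propagation speed: any initial disturbance instantly affects all points (though exponentially small far away).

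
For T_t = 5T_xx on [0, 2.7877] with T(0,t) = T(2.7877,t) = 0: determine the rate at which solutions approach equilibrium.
Eigenvalues: λₙ = 5n²π²/2.7877².
First three modes:
  n=1: λ₁ = 5π²/2.7877² ≈ 6.35
  n=2: λ₂ = 20π²/2.7877² ≈ 25.4 (4× faster decay)
  n=3: λ₃ = 45π²/2.7877² ≈ 57.151 (9× faster decay)
As t → ∞, higher modes decay exponentially faster. The n=1 mode dominates: T ~ c₁ sin(πx/2.7877) e^{-λ₁t}.
Decay rate: λ₁ = 5π²/2.7877² ≈ 6.35.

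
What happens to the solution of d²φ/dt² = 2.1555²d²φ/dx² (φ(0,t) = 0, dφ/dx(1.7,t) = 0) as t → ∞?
φ oscillates (no decay). Energy is conserved; the solution oscillates indefinitely as standing waves.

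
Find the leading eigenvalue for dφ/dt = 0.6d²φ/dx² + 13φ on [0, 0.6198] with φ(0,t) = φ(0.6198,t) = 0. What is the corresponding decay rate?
Eigenvalues: λₙ = 0.6n²π²/0.6198² - 13.
First three modes:
  n=1: λ₁ = 0.6π²/0.6198² - 13 ≈ 2.415
  n=2: λ₂ = 2.4π²/0.6198² - 13 ≈ 48.661
  n=3: λ₃ = 5.4π²/0.6198² - 13 ≈ 125.736
Since 0.6π²/0.6198² ≈ 15.415 > 13, all λₙ > 0.
The n=1 mode decays slowest → dominates as t → ∞.
Asymptotic: φ ~ c₁ sin(πx/0.6198) e^{-λ₁t} with decay rate λ₁ ≈ 2.415.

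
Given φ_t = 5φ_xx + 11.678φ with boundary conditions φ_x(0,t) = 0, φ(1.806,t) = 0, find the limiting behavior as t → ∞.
φ grows unboundedly. Reaction dominates diffusion (r=11.678 > κπ²/(4L²)≈3.78); solution grows exponentially.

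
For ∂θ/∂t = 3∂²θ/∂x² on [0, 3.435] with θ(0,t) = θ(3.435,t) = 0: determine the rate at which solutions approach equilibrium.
Eigenvalues: λₙ = 3n²π²/3.435².
First three modes:
  n=1: λ₁ = 3π²/3.435² ≈ 2.509
  n=2: λ₂ = 12π²/3.435² ≈ 10.038 (4× faster decay)
  n=3: λ₃ = 27π²/3.435² ≈ 22.584 (9× faster decay)
As t → ∞, higher modes decay exponentially faster. The n=1 mode dominates: θ ~ c₁ sin(πx/3.435) e^{-λ₁t}.
Decay rate: λ₁ = 3π²/3.435² ≈ 2.509.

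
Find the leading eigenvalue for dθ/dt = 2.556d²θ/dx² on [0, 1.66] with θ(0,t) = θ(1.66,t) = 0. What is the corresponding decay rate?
Eigenvalues: λₙ = 2.556n²π²/1.66².
First three modes:
  n=1: λ₁ = 2.556π²/1.66² ≈ 9.155
  n=2: λ₂ = 10.224π²/1.66² ≈ 36.619 (4× faster decay)
  n=3: λ₃ = 23.004π²/1.66² ≈ 82.392 (9× faster decay)
As t → ∞, higher modes decay exponentially faster. The n=1 mode dominates: θ ~ c₁ sin(πx/1.66) e^{-λ₁t}.
Decay rate: λ₁ = 2.556π²/1.66² ≈ 9.155.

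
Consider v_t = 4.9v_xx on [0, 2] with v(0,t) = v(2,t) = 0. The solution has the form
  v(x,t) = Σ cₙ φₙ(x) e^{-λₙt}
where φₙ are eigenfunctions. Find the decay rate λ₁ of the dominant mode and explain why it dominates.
Eigenvalues: λₙ = 4.9n²π²/2².
First three modes:
  n=1: λ₁ = 4.9π²/2² ≈ 12.09
  n=2: λ₂ = 19.6π²/2² ≈ 48.361 (4× faster decay)
  n=3: λ₃ = 44.1π²/2² ≈ 108.812 (9× faster decay)
As t → ∞, higher modes decay exponentially faster. The n=1 mode dominates: v ~ c₁ sin(πx/2) e^{-λ₁t}.
Decay rate: λ₁ = 4.9π²/2² ≈ 12.09.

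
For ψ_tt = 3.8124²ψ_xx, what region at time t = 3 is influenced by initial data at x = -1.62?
Domain of influence: [-13.0572, 9.8172]. Data at x = -1.62 spreads outward at speed 3.8124.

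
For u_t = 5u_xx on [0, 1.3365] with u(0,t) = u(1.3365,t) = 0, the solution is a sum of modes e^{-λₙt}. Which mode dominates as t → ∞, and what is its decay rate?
Eigenvalues: λₙ = 5n²π²/1.3365².
First three modes:
  n=1: λ₁ = 5π²/1.3365² ≈ 27.627
  n=2: λ₂ = 20π²/1.3365² ≈ 110.508 (4× faster decay)
  n=3: λ₃ = 45π²/1.3365² ≈ 248.642 (9× faster decay)
As t → ∞, higher modes decay exponentially faster. The n=1 mode dominates: u ~ c₁ sin(πx/1.3365) e^{-λ₁t}.
Decay rate: λ₁ = 5π²/1.3365² ≈ 27.627.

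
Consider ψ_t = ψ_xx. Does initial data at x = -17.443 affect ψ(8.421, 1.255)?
Yes, for any finite x. The heat equation has infinite propagation speed, so all initial data affects all points at any t > 0.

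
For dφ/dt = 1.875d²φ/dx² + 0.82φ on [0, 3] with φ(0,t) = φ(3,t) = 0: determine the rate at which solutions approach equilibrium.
Eigenvalues: λₙ = 1.875n²π²/3² - 0.82.
First three modes:
  n=1: λ₁ = 1.875π²/3² - 0.82 ≈ 1.236
  n=2: λ₂ = 7.5π²/3² - 0.82 ≈ 7.405
  n=3: λ₃ = 16.875π²/3² - 0.82 ≈ 17.686
Since 1.875π²/3² ≈ 2.056 > 0.82, all λₙ > 0.
The n=1 mode decays slowest → dominates as t → ∞.
Asymptotic: φ ~ c₁ sin(πx/3) e^{-λ₁t} with decay rate λ₁ ≈ 1.236.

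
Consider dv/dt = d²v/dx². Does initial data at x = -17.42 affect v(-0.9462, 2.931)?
Yes, for any finite x. The heat equation has infinite propagation speed, so all initial data affects all points at any t > 0.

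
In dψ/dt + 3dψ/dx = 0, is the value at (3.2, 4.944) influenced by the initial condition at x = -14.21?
No. Only data at x = -11.632 affects (3.2, 4.944). Advection has one-way propagation along characteristics.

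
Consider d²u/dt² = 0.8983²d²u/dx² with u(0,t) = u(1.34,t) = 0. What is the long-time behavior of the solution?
As t → ∞, u oscillates (no decay). Energy is conserved; the solution oscillates indefinitely as standing waves.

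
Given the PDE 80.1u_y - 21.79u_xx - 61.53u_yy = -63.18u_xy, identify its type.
Rewriting in standard form: -21.79u_xx + 63.18u_xy - 61.53u_yy + 80.1u_y = 0. The second-order coefficients are A = -21.79, B = 63.18, C = -61.53. Since B² - 4AC = -1371.2424 < 0, this is an elliptic PDE.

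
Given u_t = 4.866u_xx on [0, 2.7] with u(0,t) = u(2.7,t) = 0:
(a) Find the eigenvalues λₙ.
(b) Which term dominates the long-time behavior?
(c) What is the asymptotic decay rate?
Eigenvalues: λₙ = 4.866n²π²/2.7².
First three modes:
  n=1: λ₁ = 4.866π²/2.7² ≈ 6.588
  n=2: λ₂ = 19.464π²/2.7² ≈ 26.351 (4× faster decay)
  n=3: λ₃ = 43.794π²/2.7² ≈ 59.291 (9× faster decay)
As t → ∞, higher modes decay exponentially faster. The n=1 mode dominates: u ~ c₁ sin(πx/2.7) e^{-λ₁t}.
Decay rate: λ₁ = 4.866π²/2.7² ≈ 6.588.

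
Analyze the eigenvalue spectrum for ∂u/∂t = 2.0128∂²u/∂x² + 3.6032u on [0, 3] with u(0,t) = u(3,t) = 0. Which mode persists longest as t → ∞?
Eigenvalues: λₙ = 2.0128n²π²/3² - 3.6032.
First three modes:
  n=1: λ₁ = 2.0128π²/3² - 3.6032 ≈ -1.396
  n=2: λ₂ = 8.0512π²/3² - 3.6032 ≈ 5.226
  n=3: λ₃ = 18.1152π²/3² - 3.6032 ≈ 16.262
Since 2.0128π²/3² ≈ 2.207 < 3.6032, λ₁ < 0.
The n=1 mode grows fastest (−λₙ is largest for n=1) → dominates.
Asymptotic: u ~ c₁ sin(πx/3) e^{1.396t} (exponential growth at rate −λ₁ ≈ 1.396).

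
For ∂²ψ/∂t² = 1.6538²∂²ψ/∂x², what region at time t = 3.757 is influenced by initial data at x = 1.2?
Domain of influence: [-5.0133266, 7.4133266]. Data at x = 1.2 spreads outward at speed 1.6538.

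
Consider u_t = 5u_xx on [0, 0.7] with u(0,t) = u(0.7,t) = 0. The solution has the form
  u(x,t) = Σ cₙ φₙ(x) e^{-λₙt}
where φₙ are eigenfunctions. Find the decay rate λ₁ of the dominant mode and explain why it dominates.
Eigenvalues: λₙ = 5n²π²/0.7².
First three modes:
  n=1: λ₁ = 5π²/0.7² ≈ 100.71
  n=2: λ₂ = 20π²/0.7² ≈ 402.841 (4× faster decay)
  n=3: λ₃ = 45π²/0.7² ≈ 906.392 (9× faster decay)
As t → ∞, higher modes decay exponentially faster. The n=1 mode dominates: u ~ c₁ sin(πx/0.7) e^{-λ₁t}.
Decay rate: λ₁ = 5π²/0.7² ≈ 100.71.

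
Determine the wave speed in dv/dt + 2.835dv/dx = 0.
Speed = 2.835. Information travels along x - 2.835t = const (rightward).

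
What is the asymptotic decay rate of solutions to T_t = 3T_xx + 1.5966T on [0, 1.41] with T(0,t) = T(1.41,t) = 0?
Eigenvalues: λₙ = 3n²π²/1.41² - 1.5966.
First three modes:
  n=1: λ₁ = 3π²/1.41² - 1.5966 ≈ 13.296
  n=2: λ₂ = 12π²/1.41² - 1.5966 ≈ 57.975
  n=3: λ₃ = 27π²/1.41² - 1.5966 ≈ 132.441
Since 3π²/1.41² ≈ 14.893 > 1.5966, all λₙ > 0.
The n=1 mode decays slowest → dominates as t → ∞.
Asymptotic: T ~ c₁ sin(πx/1.41) e^{-λ₁t} with decay rate λ₁ ≈ 13.296.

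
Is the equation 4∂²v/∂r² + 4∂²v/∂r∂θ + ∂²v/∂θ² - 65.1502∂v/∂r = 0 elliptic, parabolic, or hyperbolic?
Computing B² - 4AC with A = 4, B = 4, C = 1: discriminant = 0 (zero). Answer: parabolic.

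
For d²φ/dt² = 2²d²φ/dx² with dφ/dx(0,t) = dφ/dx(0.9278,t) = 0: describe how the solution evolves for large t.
φ oscillates about a mean that drifts linearly in t (generically unbounded; no decay). There is no damping, so the nonconstant modes persist as standing waves (energy conserved, no decay). But with Neumann conditions at both ends the constant mode has eigenvalue 0: the spatial mean M(t) of φ satisfies M'' = 0, so M(t) = M(0) + M'(0)·t. Unless the initial velocity has zero mean (∫φ_t(x,0)dx = 0), the solution grows linearly in t (unbounded, though not exponentially); if it does have zero mean, the solution stays bounded and simply oscillates.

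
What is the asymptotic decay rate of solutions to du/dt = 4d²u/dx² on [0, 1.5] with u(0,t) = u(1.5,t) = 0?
Eigenvalues: λₙ = 4n²π²/1.5².
First three modes:
  n=1: λ₁ = 4π²/1.5² ≈ 17.546
  n=2: λ₂ = 16π²/1.5² ≈ 70.184 (4× faster decay)
  n=3: λ₃ = 36π²/1.5² ≈ 157.914 (9× faster decay)
As t → ∞, higher modes decay exponentially faster. The n=1 mode dominates: u ~ c₁ sin(πx/1.5) e^{-λ₁t}.
Decay rate: λ₁ = 4π²/1.5² ≈ 17.546.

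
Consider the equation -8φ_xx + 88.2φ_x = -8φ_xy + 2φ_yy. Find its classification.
Rewriting in standard form: -8φ_xx + 8φ_xy - 2φ_yy + 88.2φ_x = 0. Parabolic. (A = -8, B = 8, C = -2 gives B² - 4AC = 0.)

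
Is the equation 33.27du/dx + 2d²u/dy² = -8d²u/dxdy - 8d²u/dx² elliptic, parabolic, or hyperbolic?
Rewriting in standard form: 8d²u/dx² + 8d²u/dxdy + 2d²u/dy² + 33.27du/dx = 0. Computing B² - 4AC with A = 8, B = 8, C = 2: discriminant = 0 (zero). Answer: parabolic.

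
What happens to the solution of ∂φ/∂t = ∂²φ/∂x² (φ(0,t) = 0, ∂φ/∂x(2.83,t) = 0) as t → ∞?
φ → 0. Heat escapes through the Dirichlet boundary.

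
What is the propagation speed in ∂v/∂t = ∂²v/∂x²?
Infinite. The heat equation is parabolic, not hyperbolic, so disturbances propagate instantly.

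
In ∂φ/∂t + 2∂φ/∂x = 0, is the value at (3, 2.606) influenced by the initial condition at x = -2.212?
Yes. The characteristic through (3, 2.606) passes through x = -2.212.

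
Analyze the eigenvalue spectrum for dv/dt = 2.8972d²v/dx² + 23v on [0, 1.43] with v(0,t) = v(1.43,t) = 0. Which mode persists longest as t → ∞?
Eigenvalues: λₙ = 2.8972n²π²/1.43² - 23.
First three modes:
  n=1: λ₁ = 2.8972π²/1.43² - 23 ≈ -9.017
  n=2: λ₂ = 11.5888π²/1.43² - 23 ≈ 32.933
  n=3: λ₃ = 26.0748π²/1.43² - 23 ≈ 102.849
Since 2.8972π²/1.43² ≈ 13.983 < 23, λ₁ < 0.
The n=1 mode grows fastest (−λₙ is largest for n=1) → dominates.
Asymptotic: v ~ c₁ sin(πx/1.43) e^{9.017t} (exponential growth at rate −λ₁ ≈ 9.017).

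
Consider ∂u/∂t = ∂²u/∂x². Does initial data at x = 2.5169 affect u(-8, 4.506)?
Yes, for any finite x. The heat equation has infinite propagation speed, so all initial data affects all points at any t > 0.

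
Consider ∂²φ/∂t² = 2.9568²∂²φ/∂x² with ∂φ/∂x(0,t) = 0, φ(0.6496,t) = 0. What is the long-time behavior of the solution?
As t → ∞, φ oscillates (no decay). Energy is conserved; the solution oscillates indefinitely as standing waves.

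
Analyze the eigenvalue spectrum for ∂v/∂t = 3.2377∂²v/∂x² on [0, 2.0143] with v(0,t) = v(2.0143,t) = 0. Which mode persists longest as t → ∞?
Eigenvalues: λₙ = 3.2377n²π²/2.0143².
First three modes:
  n=1: λ₁ = 3.2377π²/2.0143² ≈ 7.876
  n=2: λ₂ = 12.9508π²/2.0143² ≈ 31.503 (4× faster decay)
  n=3: λ₃ = 29.1393π²/2.0143² ≈ 70.881 (9× faster decay)
As t → ∞, higher modes decay exponentially faster. The n=1 mode dominates: v ~ c₁ sin(πx/2.0143) e^{-λ₁t}.
Decay rate: λ₁ = 3.2377π²/2.0143² ≈ 7.876.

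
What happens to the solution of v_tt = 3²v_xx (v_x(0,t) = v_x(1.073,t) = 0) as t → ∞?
v oscillates about a mean that drifts linearly in t (generically unbounded; no decay). There is no damping, so the nonconstant modes persist as standing waves (energy conserved, no decay). But with Neumann conditions at both ends the constant mode has eigenvalue 0: the spatial mean M(t) of v satisfies M'' = 0, so M(t) = M(0) + M'(0)·t. Unless the initial velocity has zero mean (∫v_t(x,0)dx = 0), the solution grows linearly in t (unbounded, though not exponentially); if it does have zero mean, the solution stays bounded and simply oscillates.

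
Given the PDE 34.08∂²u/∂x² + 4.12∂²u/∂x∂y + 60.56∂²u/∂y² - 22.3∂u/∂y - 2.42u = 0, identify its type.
The second-order coefficients are A = 34.08, B = 4.12, C = 60.56. Since B² - 4AC = -8238.5648 < 0, this is an elliptic PDE.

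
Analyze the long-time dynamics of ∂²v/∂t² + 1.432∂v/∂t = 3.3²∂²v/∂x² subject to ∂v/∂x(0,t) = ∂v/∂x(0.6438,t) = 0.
Long-time behavior: v → constant (steady state). Damping (γ=1.432) dissipates the nonconstant modes; with Neumann BCs the spatial average obeys M''+γM'=0 and tends to a finite limit.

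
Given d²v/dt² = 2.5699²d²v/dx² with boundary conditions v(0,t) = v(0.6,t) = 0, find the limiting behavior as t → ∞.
v oscillates (no decay). Energy is conserved; the solution oscillates indefinitely as standing waves.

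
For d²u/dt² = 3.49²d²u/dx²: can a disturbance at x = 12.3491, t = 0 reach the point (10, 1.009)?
Yes. The domain of dependence is [6.47859, 13.52141], and 12.3491 ∈ [6.47859, 13.52141].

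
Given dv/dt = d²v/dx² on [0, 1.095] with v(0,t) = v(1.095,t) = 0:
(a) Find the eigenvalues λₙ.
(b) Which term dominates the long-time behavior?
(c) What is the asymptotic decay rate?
Eigenvalues: λₙ = n²π²/1.095².
First three modes:
  n=1: λ₁ = π²/1.095² ≈ 8.231
  n=2: λ₂ = 4π²/1.095² ≈ 32.925 (4× faster decay)
  n=3: λ₃ = 9π²/1.095² ≈ 74.082 (9× faster decay)
As t → ∞, higher modes decay exponentially faster. The n=1 mode dominates: v ~ c₁ sin(πx/1.095) e^{-λ₁t}.
Decay rate: λ₁ = π²/1.095² ≈ 8.231.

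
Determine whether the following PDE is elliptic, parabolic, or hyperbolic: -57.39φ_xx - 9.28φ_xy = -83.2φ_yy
Rewriting in standard form: -57.39φ_xx - 9.28φ_xy + 83.2φ_yy = 0. Coefficients: A = -57.39, B = -9.28, C = 83.2. B² - 4AC = 19185.5104, which is positive, so the equation is hyperbolic.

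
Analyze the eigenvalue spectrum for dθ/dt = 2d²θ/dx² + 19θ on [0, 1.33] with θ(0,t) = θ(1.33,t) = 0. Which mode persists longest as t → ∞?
Eigenvalues: λₙ = 2n²π²/1.33² - 19.
First three modes:
  n=1: λ₁ = 2π²/1.33² - 19 ≈ -7.841
  n=2: λ₂ = 8π²/1.33² - 19 ≈ 25.636
  n=3: λ₃ = 18π²/1.33² - 19 ≈ 81.431
Since 2π²/1.33² ≈ 11.159 < 19, λ₁ < 0.
The n=1 mode grows fastest (−λₙ is largest for n=1) → dominates.
Asymptotic: θ ~ c₁ sin(πx/1.33) e^{7.841t} (exponential growth at rate −λ₁ ≈ 7.841).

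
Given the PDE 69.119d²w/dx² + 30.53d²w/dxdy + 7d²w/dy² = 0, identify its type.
The second-order coefficients are A = 69.119, B = 30.53, C = 7. Since B² - 4AC = -1003.2511 < 0, this is an elliptic PDE.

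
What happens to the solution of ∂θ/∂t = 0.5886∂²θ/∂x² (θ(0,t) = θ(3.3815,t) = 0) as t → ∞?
θ → 0. Heat diffuses out through both boundaries.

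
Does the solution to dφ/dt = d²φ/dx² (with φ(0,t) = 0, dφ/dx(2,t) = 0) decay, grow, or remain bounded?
φ → 0. Heat escapes through the Dirichlet boundary.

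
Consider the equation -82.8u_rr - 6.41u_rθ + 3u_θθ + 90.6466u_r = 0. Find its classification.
Hyperbolic. (A = -82.8, B = -6.41, C = 3 gives B² - 4AC = 1034.6881.)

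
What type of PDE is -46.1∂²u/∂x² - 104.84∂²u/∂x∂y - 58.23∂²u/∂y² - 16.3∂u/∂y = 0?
With A = -46.1, B = -104.84, C = -58.23, the discriminant is 253.8136. This is a hyperbolic PDE.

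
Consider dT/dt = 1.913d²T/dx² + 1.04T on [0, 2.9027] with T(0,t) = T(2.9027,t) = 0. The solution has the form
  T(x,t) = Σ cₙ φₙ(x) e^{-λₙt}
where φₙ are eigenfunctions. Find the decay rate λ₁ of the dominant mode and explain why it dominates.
Eigenvalues: λₙ = 1.913n²π²/2.9027² - 1.04.
First three modes:
  n=1: λ₁ = 1.913π²/2.9027² - 1.04 ≈ 1.201
  n=2: λ₂ = 7.652π²/2.9027² - 1.04 ≈ 7.923
  n=3: λ₃ = 17.217π²/2.9027² - 1.04 ≈ 19.128
Since 1.913π²/2.9027² ≈ 2.241 > 1.04, all λₙ > 0.
The n=1 mode decays slowest → dominates as t → ∞.
Asymptotic: T ~ c₁ sin(πx/2.9027) e^{-λ₁t} with decay rate λ₁ ≈ 1.201.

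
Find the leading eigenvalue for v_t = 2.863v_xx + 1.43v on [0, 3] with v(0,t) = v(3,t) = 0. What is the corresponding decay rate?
Eigenvalues: λₙ = 2.863n²π²/3² - 1.43.
First three modes:
  n=1: λ₁ = 2.863π²/3² - 1.43 ≈ 1.71
  n=2: λ₂ = 11.452π²/3² - 1.43 ≈ 11.129
  n=3: λ₃ = 25.767π²/3² - 1.43 ≈ 26.827
Since 2.863π²/3² ≈ 3.14 > 1.43, all λₙ > 0.
The n=1 mode decays slowest → dominates as t → ∞.
Asymptotic: v ~ c₁ sin(πx/3) e^{-λ₁t} with decay rate λ₁ ≈ 1.71.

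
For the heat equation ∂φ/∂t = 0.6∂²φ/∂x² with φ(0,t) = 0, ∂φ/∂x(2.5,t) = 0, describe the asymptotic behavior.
φ → 0. Heat escapes through the Dirichlet boundary.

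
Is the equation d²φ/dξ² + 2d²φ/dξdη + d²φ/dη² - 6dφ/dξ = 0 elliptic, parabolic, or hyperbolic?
Computing B² - 4AC with A = 1, B = 2, C = 1: discriminant = 0 (zero). Answer: parabolic.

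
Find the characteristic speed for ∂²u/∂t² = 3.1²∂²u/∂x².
Speed = 3.1. Information travels along characteristics x = x₀ ± 3.1t.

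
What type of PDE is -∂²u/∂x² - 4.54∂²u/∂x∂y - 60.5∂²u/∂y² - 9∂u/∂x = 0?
With A = -1, B = -4.54, C = -60.5, the discriminant is -221.3884. This is an elliptic PDE.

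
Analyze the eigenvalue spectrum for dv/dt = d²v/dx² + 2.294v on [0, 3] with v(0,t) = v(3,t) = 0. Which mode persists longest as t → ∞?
Eigenvalues: λₙ = n²π²/3² - 2.294.
First three modes:
  n=1: λ₁ = π²/3² - 2.294 ≈ -1.197
  n=2: λ₂ = 4π²/3² - 2.294 ≈ 2.092
  n=3: λ₃ = 9π²/3² - 2.294 ≈ 7.576
Since π²/3² ≈ 1.097 < 2.294, λ₁ < 0.
The n=1 mode grows fastest (−λₙ is largest for n=1) → dominates.
Asymptotic: v ~ c₁ sin(πx/3) e^{1.197t} (exponential growth at rate −λ₁ ≈ 1.197).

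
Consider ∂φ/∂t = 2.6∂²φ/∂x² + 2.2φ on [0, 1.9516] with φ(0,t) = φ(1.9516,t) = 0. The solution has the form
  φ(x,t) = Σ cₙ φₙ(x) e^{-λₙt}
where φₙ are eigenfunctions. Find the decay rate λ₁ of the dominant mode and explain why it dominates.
Eigenvalues: λₙ = 2.6n²π²/1.9516² - 2.2.
First three modes:
  n=1: λ₁ = 2.6π²/1.9516² - 2.2 ≈ 4.537
  n=2: λ₂ = 10.4π²/1.9516² - 2.2 ≈ 24.75
  n=3: λ₃ = 23.4π²/1.9516² - 2.2 ≈ 58.436
Since 2.6π²/1.9516² ≈ 6.737 > 2.2, all λₙ > 0.
The n=1 mode decays slowest → dominates as t → ∞.
Asymptotic: φ ~ c₁ sin(πx/1.9516) e^{-λ₁t} with decay rate λ₁ ≈ 4.537.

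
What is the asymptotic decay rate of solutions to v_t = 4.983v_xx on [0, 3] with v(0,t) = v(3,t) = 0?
Eigenvalues: λₙ = 4.983n²π²/3².
First three modes:
  n=1: λ₁ = 4.983π²/3² ≈ 5.464
  n=2: λ₂ = 19.932π²/3² ≈ 21.858 (4× faster decay)
  n=3: λ₃ = 44.847π²/3² ≈ 49.18 (9× faster decay)
As t → ∞, higher modes decay exponentially faster. The n=1 mode dominates: v ~ c₁ sin(πx/3) e^{-λ₁t}.
Decay rate: λ₁ = 4.983π²/3² ≈ 5.464.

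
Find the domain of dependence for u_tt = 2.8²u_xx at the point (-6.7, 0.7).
Domain of dependence: [-8.66, -4.74]. Signals travel at speed 2.8, so data within |x - -6.7| ≤ 2.8·0.7 = 1.96 can reach the point.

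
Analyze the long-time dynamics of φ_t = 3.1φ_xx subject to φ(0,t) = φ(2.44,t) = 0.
Long-time behavior: φ → 0. Heat diffuses out through both boundaries.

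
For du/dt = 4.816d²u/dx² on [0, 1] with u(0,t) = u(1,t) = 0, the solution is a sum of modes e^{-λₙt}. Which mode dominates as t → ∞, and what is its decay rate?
Eigenvalues: λₙ = 4.816n²π².
First three modes:
  n=1: λ₁ = 4.816π² ≈ 47.532
  n=2: λ₂ = 19.264π² ≈ 190.128 (4× faster decay)
  n=3: λ₃ = 43.344π² ≈ 427.788 (9× faster decay)
As t → ∞, higher modes decay exponentially faster. The n=1 mode dominates: u ~ c₁ sin(πx) e^{-λ₁t}.
Decay rate: λ₁ = 4.816π² ≈ 47.532.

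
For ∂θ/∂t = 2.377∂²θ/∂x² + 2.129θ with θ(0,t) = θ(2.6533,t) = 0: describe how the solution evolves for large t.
θ → 0. Diffusion dominates reaction (r=2.129 < κπ²/L²≈3.33); solution decays.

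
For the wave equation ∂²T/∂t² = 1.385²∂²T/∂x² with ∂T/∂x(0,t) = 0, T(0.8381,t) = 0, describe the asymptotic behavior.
T oscillates (no decay). Energy is conserved; the solution oscillates indefinitely as standing waves.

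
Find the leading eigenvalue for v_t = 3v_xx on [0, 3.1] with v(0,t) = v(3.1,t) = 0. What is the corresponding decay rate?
Eigenvalues: λₙ = 3n²π²/3.1².
First three modes:
  n=1: λ₁ = 3π²/3.1² ≈ 3.081
  n=2: λ₂ = 12π²/3.1² ≈ 12.324 (4× faster decay)
  n=3: λ₃ = 27π²/3.1² ≈ 27.729 (9× faster decay)
As t → ∞, higher modes decay exponentially faster. The n=1 mode dominates: v ~ c₁ sin(πx/3.1) e^{-λ₁t}.
Decay rate: λ₁ = 3π²/3.1² ≈ 3.081.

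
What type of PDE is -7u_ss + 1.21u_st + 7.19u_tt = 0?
With A = -7, B = 1.21, C = 7.19, the discriminant is 202.7841. This is a hyperbolic PDE.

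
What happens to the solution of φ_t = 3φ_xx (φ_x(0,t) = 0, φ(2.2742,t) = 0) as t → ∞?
φ → 0. Heat escapes through the Dirichlet boundary.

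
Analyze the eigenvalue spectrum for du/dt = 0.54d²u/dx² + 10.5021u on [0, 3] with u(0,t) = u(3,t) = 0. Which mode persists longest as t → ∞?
Eigenvalues: λₙ = 0.54n²π²/3² - 10.5021.
First three modes:
  n=1: λ₁ = 0.54π²/3² - 10.5021 ≈ -9.91
  n=2: λ₂ = 2.16π²/3² - 10.5021 ≈ -8.133
  n=3: λ₃ = 4.86π²/3² - 10.5021 ≈ -5.173
Since 0.54π²/3² ≈ 0.592 < 10.5021, λ₁ < 0.
The n=1 mode grows fastest (−λₙ is largest for n=1) → dominates.
Asymptotic: u ~ c₁ sin(πx/3) e^{9.91t} (exponential growth at rate −λ₁ ≈ 9.91).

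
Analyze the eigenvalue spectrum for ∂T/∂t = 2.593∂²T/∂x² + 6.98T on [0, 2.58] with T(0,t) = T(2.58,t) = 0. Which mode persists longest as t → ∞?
Eigenvalues: λₙ = 2.593n²π²/2.58² - 6.98.
First three modes:
  n=1: λ₁ = 2.593π²/2.58² - 6.98 ≈ -3.135
  n=2: λ₂ = 10.372π²/2.58² - 6.98 ≈ 8.399
  n=3: λ₃ = 23.337π²/2.58² - 6.98 ≈ 27.622
Since 2.593π²/2.58² ≈ 3.845 < 6.98, λ₁ < 0.
The n=1 mode grows fastest (−λₙ is largest for n=1) → dominates.
Asymptotic: T ~ c₁ sin(πx/2.58) e^{3.135t} (exponential growth at rate −λ₁ ≈ 3.135).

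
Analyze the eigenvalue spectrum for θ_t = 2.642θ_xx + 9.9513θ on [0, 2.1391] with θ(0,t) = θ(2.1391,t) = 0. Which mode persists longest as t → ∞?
Eigenvalues: λₙ = 2.642n²π²/2.1391² - 9.9513.
First three modes:
  n=1: λ₁ = 2.642π²/2.1391² - 9.9513 ≈ -4.253
  n=2: λ₂ = 10.568π²/2.1391² - 9.9513 ≈ 12.843
  n=3: λ₃ = 23.778π²/2.1391² - 9.9513 ≈ 41.336
Since 2.642π²/2.1391² ≈ 5.699 < 9.9513, λ₁ < 0.
The n=1 mode grows fastest (−λₙ is largest for n=1) → dominates.
Asymptotic: θ ~ c₁ sin(πx/2.1391) e^{4.253t} (exponential growth at rate −λ₁ ≈ 4.253).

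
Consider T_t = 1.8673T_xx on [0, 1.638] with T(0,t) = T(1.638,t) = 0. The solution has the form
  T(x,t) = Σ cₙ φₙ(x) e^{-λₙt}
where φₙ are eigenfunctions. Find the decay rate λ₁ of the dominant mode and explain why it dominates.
Eigenvalues: λₙ = 1.8673n²π²/1.638².
First three modes:
  n=1: λ₁ = 1.8673π²/1.638² ≈ 6.869
  n=2: λ₂ = 7.4692π²/1.638² ≈ 27.476 (4× faster decay)
  n=3: λ₃ = 16.8057π²/1.638² ≈ 61.82 (9× faster decay)
As t → ∞, higher modes decay exponentially faster. The n=1 mode dominates: T ~ c₁ sin(πx/1.638) e^{-λ₁t}.
Decay rate: λ₁ = 1.8673π²/1.638² ≈ 6.869.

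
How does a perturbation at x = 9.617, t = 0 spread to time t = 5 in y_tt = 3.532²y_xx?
Domain of influence: [-8.043, 27.277]. Data at x = 9.617 spreads outward at speed 3.532.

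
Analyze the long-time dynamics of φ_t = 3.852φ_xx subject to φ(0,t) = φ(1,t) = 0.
Long-time behavior: φ → 0. Heat diffuses out through both boundaries.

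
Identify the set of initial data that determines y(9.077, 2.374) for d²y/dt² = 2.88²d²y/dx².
Domain of dependence: [2.23988, 15.91412]. Signals travel at speed 2.88, so data within |x - 9.077| ≤ 2.88·2.374 = 6.83712 can reach the point.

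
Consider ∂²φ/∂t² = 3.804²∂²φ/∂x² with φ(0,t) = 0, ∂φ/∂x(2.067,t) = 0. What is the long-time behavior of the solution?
As t → ∞, φ oscillates (no decay). Energy is conserved; the solution oscillates indefinitely as standing waves.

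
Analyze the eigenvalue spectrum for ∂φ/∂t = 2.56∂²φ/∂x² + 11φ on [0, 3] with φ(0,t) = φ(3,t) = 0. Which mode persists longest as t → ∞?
Eigenvalues: λₙ = 2.56n²π²/3² - 11.
First three modes:
  n=1: λ₁ = 2.56π²/3² - 11 ≈ -8.193
  n=2: λ₂ = 10.24π²/3² - 11 ≈ 0.229
  n=3: λ₃ = 23.04π²/3² - 11 ≈ 14.266
Since 2.56π²/3² ≈ 2.807 < 11, λ₁ < 0.
The n=1 mode grows fastest (−λₙ is largest for n=1) → dominates.
Asymptotic: φ ~ c₁ sin(πx/3) e^{8.193t} (exponential growth at rate −λ₁ ≈ 8.193).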